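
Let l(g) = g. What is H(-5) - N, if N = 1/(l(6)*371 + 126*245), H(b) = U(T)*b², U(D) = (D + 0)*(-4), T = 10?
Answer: -33096001/33096 ≈ -1000.0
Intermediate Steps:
U(D) = -4*D (U(D) = D*(-4) = -4*D)
H(b) = -40*b² (H(b) = (-4*10)*b² = -40*b²)
N = 1/33096 (N = 1/(6*371 + 126*245) = 1/(2226 + 30870) = 1/33096 ≈ 3.0215e-5)
H(-5) - N = -40*(-5)² - 1*1/33096 = -40*25 - 1/33096 = -1000 - 1/33096 = -33096001/33096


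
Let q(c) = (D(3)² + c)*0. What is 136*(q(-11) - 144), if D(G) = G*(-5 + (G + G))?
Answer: -19584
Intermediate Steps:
D(G) = G*(-5 + 2*G)
q(c) = 0 (q(c) = ((3*(-5 + 2*3))² + c)*0 = ((3*(-5 + 6))² + c)*0 = ((3*1)² + c)*0 = (3² + c)*0 = (9 + c)*0 = 0)
136*(q(-11) - 144) = 136*(0 - 144) = 136*(-144) = -19584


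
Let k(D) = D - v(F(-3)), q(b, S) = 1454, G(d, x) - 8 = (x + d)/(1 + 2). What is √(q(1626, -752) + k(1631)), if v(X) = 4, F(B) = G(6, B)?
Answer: √3081 ≈ 55.507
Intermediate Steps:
G(d, x) = 8 + d/3 + x/3 (G(d, x) = 8 + (x + d)/(1 + 2) = 8 + (d + x)/3 = 8 + (d + x)*(⅓) = 8 + (d/3 + x/3) = 8 + d/3 + x/3)
F(B) = 10 + B/3 (F(B) = 8 + (⅓)*6 + B/3 = 8 + 2 + B/3 = 10 + B/3)
k(D) = -4 + D (k(D) = D - 1*4 = D - 4 = -4 + D)
√(q(1626, -752) + k(1631)) = √(1454 + (-4 + 1631)) = √(1454 + 1627) = √3081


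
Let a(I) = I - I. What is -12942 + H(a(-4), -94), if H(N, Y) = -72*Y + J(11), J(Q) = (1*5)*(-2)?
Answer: -6184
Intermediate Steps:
J(Q) = -10 (J(Q) = 5*(-2) = -10)
a(I) = 0
H(N, Y) = -10 - 72*Y (H(N, Y) = -72*Y - 10 = -10 - 72*Y)
-12942 + H(a(-4), -94) = -12942 + (-10 - 72*(-94)) = -12942 + (-10 + 6768) = -12942 + 6758 = -6184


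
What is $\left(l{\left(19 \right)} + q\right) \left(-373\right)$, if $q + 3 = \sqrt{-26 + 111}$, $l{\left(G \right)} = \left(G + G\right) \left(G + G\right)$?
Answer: $-537493 - 373 \sqrt{85} \approx -5.4093 \cdot 10^{5}$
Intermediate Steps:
$l{\left(G \right)} = 4 G^{2}$ ($l{\left(G \right)} = 2 G 2 G = 4 G^{2}$)
$q = -3 + \sqrt{85}$ ($q = -3 + \sqrt{-26 + 111} = -3 + \sqrt{85} \approx 6.2195$)
$\left(l{\left(19 \right)} + q\right) \left(-373\right) = \left(4 \cdot 19^{2} - \left(3 - \sqrt{85}\right)\right) \left(-373\right) = \left(4 \cdot 361 - \left(3 - \sqrt{85}\right)\right) \left(-373\right) = \left(1444 - \left(3 - \sqrt{85}\right)\right) \left(-373\right) = \left(1441 + \sqrt{85}\right) \left(-373\right) = -537493 - 373 \sqrt{85}$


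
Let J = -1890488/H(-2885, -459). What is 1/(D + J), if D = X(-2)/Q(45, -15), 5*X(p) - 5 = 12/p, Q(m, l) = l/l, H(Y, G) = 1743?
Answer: -8715/9454183 ≈ -0.00092181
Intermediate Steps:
Q(m, l) = 1
X(p) = 1 + 12/(5*p) (X(p) = 1 + (12/p)/5 = 1 + 12/(5*p))
J = -1890488/1743 ≈ -1084.6
D = -1/5 (D = ((12/5 - 2)/(-2))/1 = -1/2*2/5*1 = -1/5*1 = -1/5 ≈ -0.20000)
1/(D + J) = 1/(-1/5 - 1890488/1743) = 1/(-9454183/8715) = -8715/9454183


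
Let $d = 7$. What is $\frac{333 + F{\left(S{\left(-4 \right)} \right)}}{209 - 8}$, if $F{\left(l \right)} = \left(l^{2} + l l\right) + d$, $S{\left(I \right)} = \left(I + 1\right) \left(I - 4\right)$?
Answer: $\frac{1492}{201} \approx 7.4229$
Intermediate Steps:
$S{\left(I \right)} = \left(1 + I\right) \left(-4 + I\right)$
$F{\left(l \right)} = 7 + 2 l^{2}$ ($F{\left(l \right)} = \left(l^{2} + l l\right) + 7 = \left(l^{2} + l^{2}\right) + 7 = 2 l^{2} + 7 = 7 + 2 l^{2}$)
$\frac{333 + F{\left(S{\left(-4 \right)} \right)}}{209 - 8} = \frac{333 + \left(7 + 2 \left(-4 + \left(-4\right)^{2} - -12\right)^{2}\right)}{209 - 8} = \frac{333 + \left(7 + 2 \left(-4 + 16 + 12\right)^{2}\right)}{201} = \left(333 + \left(7 + 2 \cdot 24^{2}\right)\right) \frac{1}{201} = \left(333 + \left(7 + 2 \cdot 576\right)\right) \frac{1}{201} = \left(333 + \left(7 + 1152\right)\right) \frac{1}{201} = \left(333 + 1159\right) \frac{1}{201} = 1492 \cdot \frac{1}{201} = \frac{1492}{201}$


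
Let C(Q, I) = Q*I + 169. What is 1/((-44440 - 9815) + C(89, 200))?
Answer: -1/36286 ≈ -2.7559e-5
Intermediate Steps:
C(Q, I) = 169 + I*Q (C(Q, I) = I*Q + 169 = 169 + I*Q)
1/((-44440 - 9815) + C(89, 200)) = 1/((-44440 - 9815) + (169 + 200*89)) = 1/(-54255 + (169 + 17800)) = 1/(-54255 + 17969) = 1/(-36286) = -1/36286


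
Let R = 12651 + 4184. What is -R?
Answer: -16835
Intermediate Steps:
R = 16835
-R = -1*16835 = -16835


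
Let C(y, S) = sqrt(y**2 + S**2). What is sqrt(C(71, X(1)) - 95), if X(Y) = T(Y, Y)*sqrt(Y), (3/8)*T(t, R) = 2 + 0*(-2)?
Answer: sqrt(-855 + 75*sqrt(73))/3 ≈ 4.8785*I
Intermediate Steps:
T(t, R) = 16/3 (T(t, R) = 8*(2 + 0*(-2))/3 = 8*(2 + 0)/3 = (8/3)*2 = 16/3)
X(Y) = 16*sqrt(Y)/3
C(y, S) = sqrt(S**2 + y**2)
sqrt(C(71, X(1)) - 95) = sqrt(sqrt((16*sqrt(1)/3)**2 + 71**2) - 95) = sqrt(sqrt(((16/3)*1)**2 + 5041) - 95) = sqrt(sqrt((16/3)**2 + 5041) - 95) = sqrt(sqrt(256/9 + 5041) - 95) = sqrt(sqrt(45625/9) - 95) = sqrt(25*sqrt(73)/3 - 95) = sqrt(-95 + 25*sqrt(73)/3)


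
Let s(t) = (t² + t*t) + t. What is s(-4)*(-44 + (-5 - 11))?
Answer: -1680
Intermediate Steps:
s(t) = t + 2*t² (s(t) = (t² + t²) + t = 2*t² + t = t + 2*t²)
s(-4)*(-44 + (-5 - 11)) = (-4*(1 + 2*(-4)))*(-44 + (-5 - 11)) = (-4*(1 - 8))*(-44 - 16) = -4*(-7)*(-60) = 28*(-60) = -1680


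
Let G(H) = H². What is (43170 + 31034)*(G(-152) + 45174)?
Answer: 5066500712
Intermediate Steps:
(43170 + 31034)*(G(-152) + 45174) = (43170 + 31034)*((-152)² + 45174) = 74204*(23104 + 45174) = 74204*68278 = 5066500712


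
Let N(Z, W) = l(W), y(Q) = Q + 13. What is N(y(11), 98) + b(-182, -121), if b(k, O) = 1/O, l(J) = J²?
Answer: 1162083/121 ≈ 9604.0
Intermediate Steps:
y(Q) = 13 + Q
N(Z, W) = W²
N(y(11), 98) + b(-182, -121) = 98² + 1/(-121) = 9604 - 1/121 = 1162083/121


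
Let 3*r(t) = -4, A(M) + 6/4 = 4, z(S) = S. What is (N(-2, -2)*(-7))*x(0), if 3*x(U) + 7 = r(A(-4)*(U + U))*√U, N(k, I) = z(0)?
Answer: 0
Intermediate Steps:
A(M) = 5/2 (A(M) = -3/2 + 4 = 5/2)
N(k, I) = 0
r(t) = -4/3 (r(t) = (⅓)*(-4) = -4/3)
x(U) = -7/3 - 4*√U/9 (x(U) = -7/3 + (-4*√U/3)/3 = -7/3 - 4*√U/9)
(N(-2, -2)*(-7))*x(0) = (0*(-7))*(-7/3 - 4*√0/9) = 0*(-7/3 - 4/9*0) = 0*(-7/3 + 0) = 0*(-7/3) = 0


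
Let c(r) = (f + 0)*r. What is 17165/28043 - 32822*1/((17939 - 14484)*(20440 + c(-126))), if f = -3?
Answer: 616846312002/1008513073085 ≈ 0.61164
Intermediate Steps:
c(r) = -3*r (c(r) = (-3 + 0)*r = -3*r)
17165/28043 - 32822*1/((17939 - 14484)*(20440 + c(-126))) = 17165/28043 - 32822*1/((17939 - 14484)*(20440 - 3*(-126))) = 17165*(1/28043) - 32822*1/(3455*(20440 + 378)) = 17165/28043 - 32822/(3455*20818) = 17165/28043 - 32822/71926190 = 17165/28043 - 32822*1/71926190 = 17165/28043 - 16411/35963095 = 616846312002/1008513073085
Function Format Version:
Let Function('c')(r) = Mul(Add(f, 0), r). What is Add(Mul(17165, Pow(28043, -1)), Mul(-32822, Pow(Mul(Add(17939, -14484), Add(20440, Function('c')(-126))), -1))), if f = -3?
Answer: Rational(616846312002, 1008513073085) ≈ 0.61164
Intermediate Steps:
Function('c')(r) = Mul(-3, r) (Function('c')(r) = Mul(Add(-3, 0), r) = Mul(-3, r))
Add(Mul(17165, Pow(28043, -1)), Mul(-32822, Pow(Mul(Add(17939, -14484), Add(20440, Function('c')(-126))), -1))) = Add(Mul(17165, Pow(28043, -1)), Mul(-32822, Pow(Mul(Add(17939, -14484), Add(20440, Mul(-3, -126))), -1))) = Add(Mul(17165, Rational(1, 28043)), Mul(-32822, Pow(Mul(3455, Add(20440, 378)), -1))) = Add(Rational(17165, 28043), Mul(-32822, Pow(Mul(3455, 20818), -1))) = Add(Rational(17165, 28043), Mul(-32822, Pow(71926190, -1))) = Add(Rational(17165, 28043), Mul(-32822, Rational(1, 71926190))) = Add(Rational(17165, 28043), Rational(-16411, 35963095)) = Rational(616846312002, 1008513073085)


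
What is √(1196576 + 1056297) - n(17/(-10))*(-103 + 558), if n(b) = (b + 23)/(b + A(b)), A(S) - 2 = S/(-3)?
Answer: -22365/2 + 7*√45977 ≈ -9681.5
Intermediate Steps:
A(S) = 2 - S/3 (A(S) = 2 + S/(-3) = 2 + S*(-⅓) = 2 - S/3)
n(b) = (23 + b)/(2 + 2*b/3) (n(b) = (b + 23)/(b + (2 - b/3)) = (23 + b)/(2 + 2*b/3))
√(1196576 + 1056297) - n(17/(-10))*(-103 + 558) = √(1196576 + 1056297) - 3*(23 + 17/(-10))/(2*(3 + 17/(-10)))*(-103 + 558) = √2252873 - 3*(23 + 17*(-⅒))/(2*(3 + 17*(-⅒)))*455 = 7*√45977 - 3*(23 - 17/10)/(2*(3 - 17/10))*455 = 7*√45977 - (3/2)*(213/10)/(13/10)*455 = 7*√45977 - (3/2)*(10/13)*(213/10)*455 = 7*√45977 - 639*455/26 = 7*√45977 - 1*22365/2 = 7*√45977 - 22365/2 = -22365/2 + 7*√45977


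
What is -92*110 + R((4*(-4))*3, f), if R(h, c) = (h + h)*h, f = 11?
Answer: -5512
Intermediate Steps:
R(h, c) = 2*h² (R(h, c) = (2*h)*h = 2*h²)
-92*110 + R((4*(-4))*3, f) = -92*110 + 2*((4*(-4))*3)² = -10120 + 2*(-16*3)² = -10120 + 2*(-48)² = -10120 + 2*2304 = -10120 + 4608 = -5512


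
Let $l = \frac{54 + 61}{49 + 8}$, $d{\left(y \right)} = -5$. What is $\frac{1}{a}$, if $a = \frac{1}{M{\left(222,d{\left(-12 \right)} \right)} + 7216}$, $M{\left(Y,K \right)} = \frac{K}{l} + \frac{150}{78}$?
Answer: $\frac{2157418}{299} \approx 7215.4$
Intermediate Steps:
$l = \frac{115}{57} \approx 2.0175$
$M{\left(Y,K \right)} = \frac{25}{13} + \frac{57 K}{115}$ ($M{\left(Y,K \right)} = \frac{K}{\frac{115}{57}} + \frac{150}{78} = K \frac{57}{115} + 150 \cdot \frac{1}{78} = \frac{57 K}{115} + \frac{25}{13} = \frac{25}{13} + \frac{57 K}{115}$)
$a = \frac{299}{2157418}$ ($a = \frac{1}{\left(\frac{25}{13} + \frac{57}{115} \left(-5\right)\right) + 7216} = \frac{1}{\left(\frac{25}{13} - \frac{57}{23}\right) + 7216} = \frac{1}{- \frac{166}{299} + 7216} = \frac{1}{\frac{2157418}{299}} = \frac{299}{2157418} \approx 0.00013859$)
$\frac{1}{a} = \frac{1}{\frac{299}{2157418}} = \frac{2157418}{299}$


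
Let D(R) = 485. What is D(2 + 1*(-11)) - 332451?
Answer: -331966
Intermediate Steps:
D(2 + 1*(-11)) - 332451 = 485 - 332451 = -331966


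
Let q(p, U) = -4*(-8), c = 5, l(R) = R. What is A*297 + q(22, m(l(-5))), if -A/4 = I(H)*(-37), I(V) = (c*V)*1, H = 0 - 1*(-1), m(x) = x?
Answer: 219812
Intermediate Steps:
H = 1 (H = 0 + 1 = 1)
q(p, U) = 32
I(V) = 5*V (I(V) = (5*V)*1 = 5*V)
A = 740 (A = -4*5*1*(-37) = -20*(-37) = -4*(-185) = 740)
A*297 + q(22, m(l(-5))) = 740*297 + 32 = 219780 + 32 = 219812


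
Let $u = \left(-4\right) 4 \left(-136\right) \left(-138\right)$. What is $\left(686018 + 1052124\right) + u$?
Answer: $1437854$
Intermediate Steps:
$u = -300288$ ($u = \left(-16\right) \left(-136\right) \left(-138\right) = 2176 \left(-138\right) = -300288$)
$\left(686018 + 1052124\right) + u = \left(686018 + 1052124\right) - 300288 = 1738142 - 300288 = 1437854$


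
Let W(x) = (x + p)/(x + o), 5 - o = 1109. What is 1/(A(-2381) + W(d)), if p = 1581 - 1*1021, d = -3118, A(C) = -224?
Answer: -2111/471585 ≈ -0.0044764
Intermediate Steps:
o = -1104 (o = 5 - 1*1109 = 5 - 1109 = -1104)
p = 560 (p = 1581 - 1021 = 560)
W(x) = (560 + x)/(-1104 + x) (W(x) = (x + 560)/(x - 1104) = (560 + x)/(-1104 + x))
1/(A(-2381) + W(d)) = 1/(-224 + (560 - 3118)/(-1104 - 3118)) = 1/(-224 - 2558/(-4222)) = 1/(-224 - 1/4222*(-2558)) = 1/(-224 + 1279/2111) = 1/(-471585/2111) = -2111/471585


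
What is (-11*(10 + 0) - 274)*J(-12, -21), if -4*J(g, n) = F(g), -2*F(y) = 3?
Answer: -144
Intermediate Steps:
F(y) = -3/2 (F(y) = -1/2*3 = -3/2)
J(g, n) = 3/8 (J(g, n) = -1/4*(-3/2) = 3/8)
(-11*(10 + 0) - 274)*J(-12, -21) = (-11*(10 + 0) - 274)*(3/8) = (-11*10 - 274)*(3/8) = (-110 - 274)*(3/8) = -384*3/8 = -144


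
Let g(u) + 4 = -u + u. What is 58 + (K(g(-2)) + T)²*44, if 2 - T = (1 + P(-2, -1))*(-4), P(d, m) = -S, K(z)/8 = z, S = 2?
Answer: 50922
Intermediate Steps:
g(u) = -4 (g(u) = -4 + (-u + u) = -4 + 0 = -4)
K(z) = 8*z
P(d, m) = -2 (P(d, m) = -1*2 = -2)
T = -2 (T = 2 - (1 - 2)*(-4) = 2 - (-1)*(-4) = 2 - 1*4 = 2 - 4 = -2)
58 + (K(g(-2)) + T)²*44 = 58 + (8*(-4) - 2)²*44 = 58 + (-32 - 2)²*44 = 58 + (-34)²*44 = 58 + 1156*44 = 58 + 50864 = 50922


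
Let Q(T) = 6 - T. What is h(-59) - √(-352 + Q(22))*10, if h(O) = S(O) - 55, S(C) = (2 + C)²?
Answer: 3194 - 40*I*√23 ≈ 3194.0 - 191.83*I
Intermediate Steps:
h(O) = -55 + (2 + O)² (h(O) = (2 + O)² - 55 = -55 + (2 + O)²)
h(-59) - √(-352 + Q(22))*10 = (-55 + (2 - 59)²) - √(-352 + (6 - 1*22))*10 = (-55 + (-57)²) - √(-352 + (6 - 22))*10 = (-55 + 3249) - √(-352 - 16)*10 = 3194 - √(-368)*10 = 3194 - 4*I*√23*10 = 3194 - 40*I*√23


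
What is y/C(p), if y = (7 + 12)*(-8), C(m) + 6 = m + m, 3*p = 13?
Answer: -57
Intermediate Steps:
p = 13/3 (p = (1/3)*13 = 13/3 ≈ 4.3333)
C(m) = -6 + 2*m (C(m) = -6 + (m + m) = -6 + 2*m)
y = -152 (y = 19*(-8) = -152)
y/C(p) = -152/(-6 + 2*(13/3)) = -152/(-6 + 26/3) = -152/8/3 = -152*3/8 = -57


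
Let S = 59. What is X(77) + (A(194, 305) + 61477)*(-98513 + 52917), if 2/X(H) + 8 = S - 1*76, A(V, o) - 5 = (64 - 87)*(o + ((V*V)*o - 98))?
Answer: 300887797678098/25 ≈ 1.2036e+13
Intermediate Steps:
A(V, o) = 2259 - 23*o - 23*o*V**2 (A(V, o) = 5 + (64 - 87)*(o + ((V*V)*o - 98)) = 5 - 23*(o + (V**2*o - 98)) = 5 - 23*(o + (o*V**2 - 98)) = 5 - 23*(o + (-98 + o*V**2)) = 5 - 23*(-98 + o + o*V**2) = 5 + (2254 - 23*o - 23*o*V**2) = 2259 - 23*o - 23*o*V**2)
X(H) = -2/25 (X(H) = 2/(-8 + (59 - 1*76)) = 2/(-8 + (59 - 76)) = 2/(-8 - 17) = 2/(-25) = 2*(-1/25) = -2/25)
X(77) + (A(194, 305) + 61477)*(-98513 + 52917) = -2/25 + ((2259 - 23*305 - 23*305*194**2) + 61477)*(-98513 + 52917) = -2/25 + ((2259 - 7015 - 23*305*37636) + 61477)*(-45596) = -2/25 + ((2259 - 7015 - 264016540) + 61477)*(-45596) = -2/25 + (-264021296 + 61477)*(-45596) = -2/25 - 263959819*(-45596) = -2/25 + 12035511907124 = 300887797678098/25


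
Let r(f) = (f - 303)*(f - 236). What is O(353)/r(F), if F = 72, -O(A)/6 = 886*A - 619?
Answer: -312139/6314 ≈ -49.436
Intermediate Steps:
O(A) = 3714 - 5316*A (O(A) = -6*(886*A - 619) = -6*(-619 + 886*A) = 3714 - 5316*A)
r(f) = (-303 + f)*(-236 + f)
O(353)/r(F) = (3714 - 5316*353)/(71508 + 72² - 539*72) = (3714 - 1876548)/(71508 + 5184 - 38808) = -1872834/37884 = -1872834*1/37884 = -312139/6314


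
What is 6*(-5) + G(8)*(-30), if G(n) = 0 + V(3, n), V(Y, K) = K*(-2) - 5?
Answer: 600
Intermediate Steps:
V(Y, K) = -5 - 2*K (V(Y, K) = -2*K - 5 = -5 - 2*K)
G(n) = -5 - 2*n (G(n) = 0 + (-5 - 2*n) = -5 - 2*n)
6*(-5) + G(8)*(-30) = 6*(-5) + (-5 - 2*8)*(-30) = -30 + (-5 - 16)*(-30) = -30 - 21*(-30) = -30 + 630 = 600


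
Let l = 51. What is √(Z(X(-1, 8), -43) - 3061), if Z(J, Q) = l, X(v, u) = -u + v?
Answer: I*√3010 ≈ 54.863*I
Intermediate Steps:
X(v, u) = v - u
Z(J, Q) = 51
√(Z(X(-1, 8), -43) - 3061) = √(51 - 3061) = √(-3010) = I*√3010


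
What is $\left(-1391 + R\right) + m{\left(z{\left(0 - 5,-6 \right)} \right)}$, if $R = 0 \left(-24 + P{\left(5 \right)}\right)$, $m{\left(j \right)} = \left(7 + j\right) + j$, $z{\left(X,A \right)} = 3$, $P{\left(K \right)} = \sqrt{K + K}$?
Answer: $-1378$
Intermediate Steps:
$P{\left(K \right)} = \sqrt{2} \sqrt{K}$ ($P{\left(K \right)} = \sqrt{2 K} = \sqrt{2} \sqrt{K}$)
$m{\left(j \right)} = 7 + 2 j$
$R = 0$ ($R = 0 \left(-24 + \sqrt{2} \sqrt{5}\right) = 0 \left(-24 + \sqrt{10}\right) = 0$)
$\left(-1391 + R\right) + m{\left(z{\left(0 - 5,-6 \right)} \right)} = \left(-1391 + 0\right) + \left(7 + 2 \cdot 3\right) = -1391 + \left(7 + 6\right) = -1391 + 13 = -1378$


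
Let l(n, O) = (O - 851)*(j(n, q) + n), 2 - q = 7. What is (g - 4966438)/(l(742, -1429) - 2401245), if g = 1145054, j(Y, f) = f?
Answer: 3821384/4081605 ≈ 0.93624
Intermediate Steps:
q = -5 (q = 2 - 1*7 = 2 - 7 = -5)
l(n, O) = (-851 + O)*(-5 + n) (l(n, O) = (O - 851)*(-5 + n) = (-851 + O)*(-5 + n))
(g - 4966438)/(l(742, -1429) - 2401245) = (1145054 - 4966438)/((4255 - 851*742 - 5*(-1429) - 1429*742) - 2401245) = -3821384/((4255 - 631442 + 7145 - 1060318) - 2401245) = -3821384/(-1680360 - 2401245) = -3821384/(-4081605) = -3821384*(-1/4081605) = 3821384/4081605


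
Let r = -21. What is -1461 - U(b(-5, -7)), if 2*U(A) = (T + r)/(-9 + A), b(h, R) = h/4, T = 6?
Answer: -59931/41 ≈ -1461.7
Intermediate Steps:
b(h, R) = h/4 (b(h, R) = h*(1/4) = h/4)
U(A) = -15/(2*(-9 + A)) (U(A) = ((6 - 21)/(-9 + A))/2 = (-15/(-9 + A))/2 = -15/(2*(-9 + A)))
-1461 - U(b(-5, -7)) = -1461 - (-15)/(-18 + 2*((1/4)*(-5))) = -1461 - (-15)/(-18 + 2*(-5/4)) = -1461 - (-15)/(-18 - 5/2) = -1461 - (-15)/(-41/2) = -1461 - (-15)*(-2)/41 = -1461 - 1*30/41 = -1461 - 30/41 = -59931/41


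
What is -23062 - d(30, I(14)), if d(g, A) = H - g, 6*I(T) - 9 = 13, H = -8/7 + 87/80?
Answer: -12897889/560 ≈ -23032.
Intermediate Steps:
H = -31/560 (H = -8*⅐ + 87*(1/80) = -8/7 + 87/80 = -31/560 ≈ -0.055357)
I(T) = 11/3 (I(T) = 3/2 + (⅙)*13 = 3/2 + 13/6 = 11/3)
d(g, A) = -31/560 - g
-23062 - d(30, I(14)) = -23062 - (-31/560 - 1*30) = -23062 - (-31/560 - 30) = -23062 - 1*(-16831/560) = -23062 + 16831/560 = -12897889/560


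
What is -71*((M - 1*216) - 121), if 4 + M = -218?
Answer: 39689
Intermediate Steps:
M = -222 (M = -4 - 218 = -222)
-71*((M - 1*216) - 121) = -71*((-222 - 1*216) - 121) = -71*((-222 - 216) - 121) = -71*(-438 - 121) = -71*(-559) = 39689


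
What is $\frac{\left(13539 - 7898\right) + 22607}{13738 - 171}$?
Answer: $\frac{28248}{13567} \approx 2.0821$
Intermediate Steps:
$\frac{\left(13539 - 7898\right) + 22607}{13738 - 171} = \frac{5641 + 22607}{13567} = 28248 \cdot \frac{1}{13567} = \frac{28248}{13567}$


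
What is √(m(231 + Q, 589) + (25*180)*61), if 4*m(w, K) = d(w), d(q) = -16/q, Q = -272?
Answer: 2*√115358666/41 ≈ 523.93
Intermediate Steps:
m(w, K) = -4/w (m(w, K) = (-16/w)/4 = -4/w)
√(m(231 + Q, 589) + (25*180)*61) = √(-4/(231 - 272) + (25*180)*61) = √(-4/(-41) + 4500*61) = √(-4*(-1/41) + 274500) = √(4/41 + 274500) = √(11254504/41) = 2*√115358666/41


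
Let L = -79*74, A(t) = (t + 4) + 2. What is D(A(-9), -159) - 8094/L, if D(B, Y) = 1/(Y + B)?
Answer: 652691/473526 ≈ 1.3784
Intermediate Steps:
A(t) = 6 + t (A(t) = (4 + t) + 2 = 6 + t)
D(B, Y) = 1/(B + Y)
L = -5846
D(A(-9), -159) - 8094/L = 1/((6 - 9) - 159) - 8094/(-5846) = 1/(-3 - 159) - 8094*(-1/5846) = 1/(-162) + 4047/2923 = -1/162 + 4047/2923 = 652691/473526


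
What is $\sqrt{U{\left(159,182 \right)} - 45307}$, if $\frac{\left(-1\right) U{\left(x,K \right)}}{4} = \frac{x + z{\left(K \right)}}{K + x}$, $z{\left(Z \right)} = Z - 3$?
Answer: $\frac{i \sqrt{5268804299}}{341} \approx 212.86 i$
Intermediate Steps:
$z{\left(Z \right)} = -3 + Z$ ($z{\left(Z \right)} = Z - 3 = -3 + Z$)
$U{\left(x,K \right)} = - \frac{4 \left(-3 + K + x\right)}{K + x}$ ($U{\left(x,K \right)} = - 4 \frac{x + \left(-3 + K\right)}{K + x} = - 4 \frac{-3 + K + x}{K + x} = - \frac{4 \left(-3 + K + x\right)}{K + x}$)
$\sqrt{U{\left(159,182 \right)} - 45307} = \sqrt{\frac{4 \left(3 - 182 - 159\right)}{182 + 159} - 45307} = \sqrt{\frac{4 \left(3 - 182 - 159\right)}{341} - 45307} = \sqrt{4 \cdot \frac{1}{341} \left(-338\right) - 45307} = \sqrt{- \frac{1352}{341} - 45307} = \sqrt{- \frac{15451039}{341}} = \frac{i \sqrt{5268804299}}{341}$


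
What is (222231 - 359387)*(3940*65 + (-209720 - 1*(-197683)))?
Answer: -33474704828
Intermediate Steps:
(222231 - 359387)*(3940*65 + (-209720 - 1*(-197683))) = -137156*(256100 + (-209720 + 197683)) = -137156*(256100 - 12037) = -137156*244063 = -33474704828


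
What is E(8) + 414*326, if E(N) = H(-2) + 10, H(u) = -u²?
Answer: 134970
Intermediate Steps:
E(N) = 6 (E(N) = -1*(-2)² + 10 = -1*4 + 10 = -4 + 10 = 6)
E(8) + 414*326 = 6 + 414*326 = 6 + 134964 = 134970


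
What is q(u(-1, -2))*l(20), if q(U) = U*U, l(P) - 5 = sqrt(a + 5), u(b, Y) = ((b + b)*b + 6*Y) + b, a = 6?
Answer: 605 + 121*sqrt(11) ≈ 1006.3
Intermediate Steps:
u(b, Y) = b + 2*b**2 + 6*Y (u(b, Y) = ((2*b)*b + 6*Y) + b = (2*b**2 + 6*Y) + b = b + 2*b**2 + 6*Y)
l(P) = 5 + sqrt(11) (l(P) = 5 + sqrt(6 + 5) = 5 + sqrt(11))
q(U) = U**2
q(u(-1, -2))*l(20) = (-1 + 2*(-1)**2 + 6*(-2))**2*(5 + sqrt(11)) = (-1 + 2*1 - 12)**2*(5 + sqrt(11)) = (-1 + 2 - 12)**2*(5 + sqrt(11)) = (-11)**2*(5 + sqrt(11)) = 121*(5 + sqrt(11)) = 605 + 121*sqrt(11)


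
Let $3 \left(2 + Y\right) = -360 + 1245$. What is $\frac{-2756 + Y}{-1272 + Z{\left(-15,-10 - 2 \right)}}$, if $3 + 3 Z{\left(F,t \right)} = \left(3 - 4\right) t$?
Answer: $\frac{821}{423} \approx 1.9409$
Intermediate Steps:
$Z{\left(F,t \right)} = -1 - \frac{t}{3}$ ($Z{\left(F,t \right)} = -1 + \frac{\left(3 - 4\right) t}{3} = -1 + \frac{\left(-1\right) t}{3} = -1 - \frac{t}{3}$)
$Y = 293$ ($Y = -2 + \frac{-360 + 1245}{3} = -2 + \frac{1}{3} \cdot 885 = -2 + 295 = 293$)
$\frac{-2756 + Y}{-1272 + Z{\left(-15,-10 - 2 \right)}} = \frac{-2756 + 293}{-1272 - \left(1 + \frac{-10 - 2}{3}\right)} = - \frac{2463}{-1272 - \left(1 + \frac{-10 - 2}{3}\right)} = - \frac{2463}{-1272 - -3} = - \frac{2463}{-1272 + \left(-1 + 4\right)} = - \frac{2463}{-1272 + 3} = - \frac{2463}{-1269} = \left(-2463\right) \left(- \frac{1}{1269}\right) = \frac{821}{423}$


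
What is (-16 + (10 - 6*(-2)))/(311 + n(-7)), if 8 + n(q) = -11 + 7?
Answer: 6/299 ≈ 0.020067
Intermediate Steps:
n(q) = -12 (n(q) = -8 + (-11 + 7) = -8 - 4 = -12)
(-16 + (10 - 6*(-2)))/(311 + n(-7)) = (-16 + (10 - 6*(-2)))/(311 - 12) = (-16 + (10 + 12))/299 = (-16 + 22)*(1/299) = 6*(1/299) = 6/299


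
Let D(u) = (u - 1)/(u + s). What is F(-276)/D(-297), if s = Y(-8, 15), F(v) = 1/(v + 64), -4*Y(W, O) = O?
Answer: -1203/252704 ≈ -0.0047605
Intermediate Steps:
Y(W, O) = -O/4
F(v) = 1/(64 + v)
s = -15/4 (s = -1/4*15 = -15/4 ≈ -3.7500)
D(u) = (-1 + u)/(-15/4 + u) (D(u) = (u - 1)/(u - 15/4) = (-1 + u)/(-15/4 + u))
F(-276)/D(-297) = 1/((64 - 276)*((4*(-1 - 297)/(-15 + 4*(-297))))) = 1/((-212)*((4*(-298)/(-15 - 1188)))) = -1/(212*(4*(-298)/(-1203))) = -1/(212*(4*(-1/1203)*(-298))) = -1/(212*1192/1203) = -1/212*1203/1192 = -1203/252704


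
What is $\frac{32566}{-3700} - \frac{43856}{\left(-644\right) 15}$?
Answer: $- \frac{3808009}{893550} \approx -4.2617$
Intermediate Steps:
$\frac{32566}{-3700} - \frac{43856}{\left(-644\right) 15} = 32566 \left(- \frac{1}{3700}\right) - \frac{43856}{-9660} = - \frac{16283}{1850} - - \frac{10964}{2415} = - \frac{16283}{1850} + \frac{10964}{2415} = - \frac{3808009}{893550}$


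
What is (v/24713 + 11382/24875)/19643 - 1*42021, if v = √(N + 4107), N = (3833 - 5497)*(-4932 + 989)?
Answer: -20532285250743/488619625 + √6565259/485437459 ≈ -42021.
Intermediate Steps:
N = 6561152 (N = -1664*(-3943) = 6561152)
v = √6565259 (v = √(6561152 + 4107) = √6565259 ≈ 2562.3)
(v/24713 + 11382/24875)/19643 - 1*42021 = (√6565259/24713 + 11382/24875)/19643 - 1*42021 = (√6565259*(1/24713) + 11382*(1/24875))*(1/19643) - 42021 = (√6565259/24713 + 11382/24875)*(1/19643) - 42021 = (11382/24875 + √6565259/24713)*(1/19643) - 42021 = (11382/488619625 + √6565259/485437459) - 42021 = -20532285250743/488619625 + √6565259/485437459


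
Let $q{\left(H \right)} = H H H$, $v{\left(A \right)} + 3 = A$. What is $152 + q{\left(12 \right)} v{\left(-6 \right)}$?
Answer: $-15400$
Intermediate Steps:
$v{\left(A \right)} = -3 + A$
$q{\left(H \right)} = H^{3}$ ($q{\left(H \right)} = H^{2} H = H^{3}$)
$152 + q{\left(12 \right)} v{\left(-6 \right)} = 152 + 12^{3} \left(-3 - 6\right) = 152 + 1728 \left(-9\right) = 152 - 15552 = -15400$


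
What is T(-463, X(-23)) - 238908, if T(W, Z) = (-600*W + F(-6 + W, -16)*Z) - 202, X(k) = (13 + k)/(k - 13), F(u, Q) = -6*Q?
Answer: 116150/3 ≈ 38717.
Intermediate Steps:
X(k) = (13 + k)/(-13 + k)
T(W, Z) = -202 - 600*W + 96*Z (T(W, Z) = (-600*W + (-6*(-16))*Z) - 202 = (-600*W + 96*Z) - 202 = -202 - 600*W + 96*Z)
T(-463, X(-23)) - 238908 = (-202 - 600*(-463) + 96*((13 - 23)/(-13 - 23))) - 238908 = (-202 + 277800 + 96*(-10/(-36))) - 238908 = (-202 + 277800 + 96*(-1/36*(-10))) - 238908 = (-202 + 277800 + 96*(5/18)) - 238908 = (-202 + 277800 + 80/3) - 238908 = 832874/3 - 238908 = 116150/3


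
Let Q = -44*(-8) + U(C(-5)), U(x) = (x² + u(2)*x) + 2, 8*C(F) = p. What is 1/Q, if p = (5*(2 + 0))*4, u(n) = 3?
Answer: 1/394 ≈ 0.0025381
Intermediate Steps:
p = 40 (p = (5*2)*4 = 10*4 = 40)
C(F) = 5 (C(F) = (⅛)*40 = 5)
U(x) = 2 + x² + 3*x (U(x) = (x² + 3*x) + 2 = 2 + x² + 3*x)
Q = 394 (Q = -44*(-8) + (2 + 5² + 3*5) = 352 + (2 + 25 + 15) = 352 + 42 = 394)
1/Q = 1/394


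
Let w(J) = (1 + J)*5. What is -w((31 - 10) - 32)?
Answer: 50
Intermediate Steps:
w(J) = 5 + 5*J
-w((31 - 10) - 32) = -(5 + 5*((31 - 10) - 32)) = -(5 + 5*(21 - 32)) = -(5 + 5*(-11)) = -(5 - 55) = -1*(-50) = 50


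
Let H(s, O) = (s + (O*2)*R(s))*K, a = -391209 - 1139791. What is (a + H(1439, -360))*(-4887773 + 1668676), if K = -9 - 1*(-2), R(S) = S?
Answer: -18385830667239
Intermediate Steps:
a = -1531000
K = -7 (K = -9 + 2 = -7)
H(s, O) = -7*s - 14*O*s (H(s, O) = (s + (O*2)*s)*(-7) = (s + (2*O)*s)*(-7) = (s + 2*O*s)*(-7) = -7*s - 14*O*s)
(a + H(1439, -360))*(-4887773 + 1668676) = (-1531000 + 7*1439*(-1 - 2*(-360)))*(-4887773 + 1668676) = (-1531000 + 7*1439*(-1 + 720))*(-3219097) = (-1531000 + 7*1439*719)*(-3219097) = (-1531000 + 7242487)*(-3219097) = 5711487*(-3219097) = -18385830667239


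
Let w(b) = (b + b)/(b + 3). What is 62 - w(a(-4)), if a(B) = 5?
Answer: 243/4 ≈ 60.750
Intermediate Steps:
w(b) = 2*b/(3 + b) (w(b) = (2*b)/(3 + b) = 2*b/(3 + b))
62 - w(a(-4)) = 62 - 2*5/(3 + 5) = 62 - 2*5/8 = 62 - 1*5/4 = 62 - 5/4 = 243/4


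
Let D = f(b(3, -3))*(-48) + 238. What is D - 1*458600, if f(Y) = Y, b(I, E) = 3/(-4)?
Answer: -458326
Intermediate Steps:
b(I, E) = -¾ (b(I, E) = 3*(-¼) = -¾)
D = 274 (D = -¾*(-48) + 238 = 36 + 238 = 274)
D - 1*458600 = 274 - 1*458600 = 274 - 458600 = -458326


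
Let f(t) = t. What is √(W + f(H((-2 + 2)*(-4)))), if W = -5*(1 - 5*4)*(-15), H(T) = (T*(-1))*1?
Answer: 5*I*√57 ≈ 37.749*I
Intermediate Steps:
H(T) = -T (H(T) = -T*1 = -T)
W = -1425 (W = -5*(1 - 20)*(-15) = -5*(-19)*(-15) = 95*(-15) = -1425)
√(W + f(H((-2 + 2)*(-4)))) = √(-1425 - (-2 + 2)*(-4)) = √(-1425 - 0*(-4)) = √(-1425 - 1*0) = √(-1425 + 0) = √(-1425) = 5*I*√57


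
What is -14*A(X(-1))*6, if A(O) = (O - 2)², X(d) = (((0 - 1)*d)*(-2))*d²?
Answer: -1344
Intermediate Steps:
X(d) = 2*d³ (X(d) = (-d*(-2))*d² = (2*d)*d² = 2*d³)
A(O) = (-2 + O)²
-14*A(X(-1))*6 = -14*(-2 + 2*(-1)³)²*6 = -14*(-2 + 2*(-1))²*6 = -14*(-2 - 2)²*6 = -14*(-4)²*6 = -14*16*6 = -224*6 = -1344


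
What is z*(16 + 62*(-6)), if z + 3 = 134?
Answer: -46636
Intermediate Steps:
z = 131 (z = -3 + 134 = 131)
z*(16 + 62*(-6)) = 131*(16 + 62*(-6)) = 131*(16 - 372) = 131*(-356) = -46636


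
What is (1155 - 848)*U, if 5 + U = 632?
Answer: 192489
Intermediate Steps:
U = 627 (U = -5 + 632 = 627)
(1155 - 848)*U = (1155 - 848)*627 = 307*627 = 192489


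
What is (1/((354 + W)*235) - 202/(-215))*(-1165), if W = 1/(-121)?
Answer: -94752177265/86565493 ≈ -1094.6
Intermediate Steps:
W = -1/121 ≈ -0.0082645
(1/((354 + W)*235) - 202/(-215))*(-1165) = (1/((354 - 1/121)*235) - 202/(-215))*(-1165) = ((1/235)/(42833/121) - 202*(-1/215))*(-1165) = ((121/42833)*(1/235) + 202/215)*(-1165) = (121/10065755 + 202/215)*(-1165) = (81332341/86565493)*(-1165) = -94752177265/86565493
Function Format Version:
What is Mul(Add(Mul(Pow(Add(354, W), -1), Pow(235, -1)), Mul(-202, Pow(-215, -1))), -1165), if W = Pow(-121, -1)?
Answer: Rational(-94752177265, 86565493) ≈ -1094.6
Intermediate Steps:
W = Rational(-1, 121) ≈ -0.0082645
Mul(Add(Mul(Pow(Add(354, W), -1), Pow(235, -1)), Mul(-202, Pow(-215, -1))), -1165) = Mul(Add(Mul(Pow(Add(354, Rational(-1, 121)), -1), Pow(235, -1)), Mul(-202, Pow(-215, -1))), -1165) = Mul(Add(Mul(Pow(Rational(42833, 121), -1), Rational(1, 235)), Mul(-202, Rational(-1, 215))), -1165) = Mul(Add(Mul(Rational(121, 42833), Rational(1, 235)), Rational(202, 215)), -1165) = Mul(Add(Rational(121, 10065755), Rational(202, 215)), -1165) = Mul(Rational(81332341, 86565493), -1165) = Rational(-94752177265, 86565493)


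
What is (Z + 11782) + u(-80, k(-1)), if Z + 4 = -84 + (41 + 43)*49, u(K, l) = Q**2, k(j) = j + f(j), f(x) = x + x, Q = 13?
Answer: 15979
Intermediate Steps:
f(x) = 2*x
k(j) = 3*j (k(j) = j + 2*j = 3*j)
u(K, l) = 169 (u(K, l) = 13**2 = 169)
Z = 4028 (Z = -4 + (-84 + (41 + 43)*49) = -4 + (-84 + 84*49) = -4 + (-84 + 4116) = -4 + 4032 = 4028)
(Z + 11782) + u(-80, k(-1)) = (4028 + 11782) + 169 = 15810 + 169 = 15979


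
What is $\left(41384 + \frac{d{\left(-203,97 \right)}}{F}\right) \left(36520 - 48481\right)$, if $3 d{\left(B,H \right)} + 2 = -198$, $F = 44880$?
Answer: $- \frac{185127758331}{374} \approx -4.9499 \cdot 10^{8}$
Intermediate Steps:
$d{\left(B,H \right)} = - \frac{200}{3}$ ($d{\left(B,H \right)} = - \frac{2}{3} + \frac{1}{3} \left(-198\right) = - \frac{2}{3} - 66 = - \frac{200}{3}$)
$\left(41384 + \frac{d{\left(-203,97 \right)}}{F}\right) \left(36520 - 48481\right) = \left(41384 - \frac{200}{3 \cdot 44880}\right) \left(36520 - 48481\right) = \left(41384 - \frac{5}{3366}\right) \left(-11961\right) = \frac{139298539}{3366} \left(-11961\right) = - \frac{185127758331}{374}$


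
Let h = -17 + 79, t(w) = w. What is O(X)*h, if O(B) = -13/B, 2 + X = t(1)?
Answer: 806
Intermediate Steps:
X = -1 (X = -2 + 1 = -1)
h = 62
O(X)*h = -13/(-1)*62 = -13*(-1)*62 = 13*62 = 806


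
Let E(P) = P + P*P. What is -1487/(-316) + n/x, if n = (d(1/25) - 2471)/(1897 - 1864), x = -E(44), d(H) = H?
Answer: 612133771/129046500 ≈ 4.7435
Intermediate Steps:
E(P) = P + P²
x = -1980 (x = -44*(1 + 44) = -44*45 = -1*1980 = -1980)
n = -61774/825 (n = (1/25 - 2471)/(1897 - 1864) = (1/25 - 2471)/33 = -61774/25*1/33 = -61774/825 ≈ -74.878)
-1487/(-316) + n/x = -1487/(-316) - 61774/825/(-1980) = -1487*(-1/316) - 61774/825*(-1/1980) = 1487/316 + 30887/816750 = 612133771/129046500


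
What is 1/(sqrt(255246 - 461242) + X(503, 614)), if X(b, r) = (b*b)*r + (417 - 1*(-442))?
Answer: 155348385/24133120722314221 - 14*I*sqrt(1051)/24133120722314221 ≈ 6.4371e-9 - 1.8807e-14*I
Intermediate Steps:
X(b, r) = 859 + r*b**2 (X(b, r) = b**2*r + (417 + 442) = r*b**2 + 859 = 859 + r*b**2)
1/(sqrt(255246 - 461242) + X(503, 614)) = 1/(sqrt(255246 - 461242) + (859 + 614*503**2)) = 1/(sqrt(-205996) + (859 + 614*253009)) = 1/(14*I*sqrt(1051) + (859 + 155347526)) = 1/(14*I*sqrt(1051) + 155348385) = 1/(155348385 + 14*I*sqrt(1051))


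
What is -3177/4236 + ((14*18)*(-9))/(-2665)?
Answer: 1077/10660 ≈ 0.10103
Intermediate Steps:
-3177/4236 + ((14*18)*(-9))/(-2665) = -3177*1/4236 + (252*(-9))*(-1/2665) = -¾ - 2268*(-1/2665) = -¾ + 2268/2665 = 1077/10660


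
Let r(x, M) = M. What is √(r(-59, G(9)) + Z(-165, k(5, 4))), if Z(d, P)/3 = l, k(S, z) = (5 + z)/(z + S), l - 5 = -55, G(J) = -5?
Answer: I*√155 ≈ 12.45*I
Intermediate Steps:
l = -50 (l = 5 - 55 = -50)
k(S, z) = (5 + z)/(S + z)
Z(d, P) = -150 (Z(d, P) = 3*(-50) = -150)
√(r(-59, G(9)) + Z(-165, k(5, 4))) = √(-5 - 150) = √(-155) = I*√155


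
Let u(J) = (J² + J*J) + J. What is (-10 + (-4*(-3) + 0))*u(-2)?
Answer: 12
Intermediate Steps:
u(J) = J + 2*J² (u(J) = (J² + J²) + J = 2*J² + J = J + 2*J²)
(-10 + (-4*(-3) + 0))*u(-2) = (-10 + (-4*(-3) + 0))*(-2*(1 + 2*(-2))) = (-10 + (12 + 0))*(-2*(1 - 4)) = (-10 + 12)*(-2*(-3)) = 2*6 = 12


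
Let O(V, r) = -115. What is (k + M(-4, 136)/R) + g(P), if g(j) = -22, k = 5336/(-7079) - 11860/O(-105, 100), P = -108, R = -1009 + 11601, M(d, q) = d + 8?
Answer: 34653707345/431139416 ≈ 80.377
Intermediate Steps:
M(d, q) = 8 + d
R = 10592
k = 16668660/162817 (k = 5336/(-7079) - 11860/(-115) = 5336*(-1/7079) - 11860*(-1/115) = -5336/7079 + 2372/23 = 16668660/162817 ≈ 102.38)
(k + M(-4, 136)/R) + g(P) = (16668660/162817 + (8 - 4)/10592) - 22 = (16668660/162817 + 4*(1/10592)) - 22 = (16668660/162817 + 1/2648) - 22 = 44138774497/431139416 - 22 = 34653707345/431139416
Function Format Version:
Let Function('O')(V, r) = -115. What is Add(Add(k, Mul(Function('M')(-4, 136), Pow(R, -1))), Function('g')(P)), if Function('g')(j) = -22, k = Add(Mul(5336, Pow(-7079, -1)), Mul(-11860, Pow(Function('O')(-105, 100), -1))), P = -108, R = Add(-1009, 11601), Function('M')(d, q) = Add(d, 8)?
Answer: Rational(34653707345, 431139416) ≈ 80.377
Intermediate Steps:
Function('M')(d, q) = Add(8, d)
R = 10592
k = Rational(16668660, 162817) (k = Add(Mul(5336, Pow(-7079, -1)), Mul(-11860, Pow(-115, -1))) = Add(Mul(5336, Rational(-1, 7079)), Mul(-11860, Rational(-1, 115))) = Add(Rational(-5336, 7079), Rational(2372, 23)) = Rational(16668660, 162817) ≈ 102.38)
Add(Add(k, Mul(Function('M')(-4, 136), Pow(R, -1))), Function('g')(P)) = Add(Add(Rational(16668660, 162817), Mul(Add(8, -4), Pow(10592, -1))), -22) = Add(Add(Rational(16668660, 162817), Mul(4, Rational(1, 10592))), -22) = Add(Add(Rational(16668660, 162817), Rational(1, 2648)), -22) = Add(Rational(44138774497, 431139416), -22) = Rational(34653707345, 431139416)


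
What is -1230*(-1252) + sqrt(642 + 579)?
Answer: 1539960 + sqrt(1221) ≈ 1.5400e+6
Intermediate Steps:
-1230*(-1252) + sqrt(642 + 579) = 1539960 + sqrt(1221)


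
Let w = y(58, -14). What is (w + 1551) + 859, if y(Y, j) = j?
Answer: 2396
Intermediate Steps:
w = -14
(w + 1551) + 859 = (-14 + 1551) + 859 = 1537 + 859 = 2396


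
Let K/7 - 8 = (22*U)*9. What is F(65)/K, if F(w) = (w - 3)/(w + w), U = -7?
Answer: -31/626990 ≈ -4.9443e-5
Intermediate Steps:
K = -9646 (K = 56 + 7*((22*(-7))*9) = 56 + 7*(-154*9) = 56 + 7*(-1386) = 56 - 9702 = -9646)
F(w) = (-3 + w)/(2*w) (F(w) = (-3 + w)/((2*w)) = (-3 + w)*(1/(2*w)) = (-3 + w)/(2*w))
F(65)/K = ((1/2)*(-3 + 65)/65)/(-9646) = ((1/2)*(1/65)*62)*(-1/9646) = (31/65)*(-1/9646) = -31/626990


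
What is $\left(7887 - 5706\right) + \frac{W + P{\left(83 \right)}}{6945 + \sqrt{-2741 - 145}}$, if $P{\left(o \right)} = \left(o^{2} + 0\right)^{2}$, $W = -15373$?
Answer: $\frac{144897931917}{16078637} - \frac{15814316 i \sqrt{2886}}{16078637} \approx 9011.8 - 52.838 i$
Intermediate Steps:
$P{\left(o \right)} = o^{4}$ ($P{\left(o \right)} = \left(o^{2}\right)^{2} = o^{4}$)
$\left(7887 - 5706\right) + \frac{W + P{\left(83 \right)}}{6945 + \sqrt{-2741 - 145}} = \left(7887 - 5706\right) + \frac{-15373 + 83^{4}}{6945 + \sqrt{-2741 - 145}} = 2181 + \frac{-15373 + 47458321}{6945 + \sqrt{-2886}} = 2181 + \frac{47442948}{6945 + i \sqrt{2886}}$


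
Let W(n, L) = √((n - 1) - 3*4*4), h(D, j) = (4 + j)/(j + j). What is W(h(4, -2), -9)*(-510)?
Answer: -765*I*√22 ≈ -3588.2*I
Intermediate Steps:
h(D, j) = (4 + j)/(2*j) (h(D, j) = (4 + j)/((2*j)) = (4 + j)*(1/(2*j)) = (4 + j)/(2*j))
W(n, L) = √(-49 + n) (W(n, L) = √((-1 + n) - 12*4) = √((-1 + n) - 48) = √(-49 + n))
W(h(4, -2), -9)*(-510) = √(-49 + (½)*(4 - 2)/(-2))*(-510) = √(-49 + (½)*(-½)*2)*(-510) = √(-49 - ½)*(-510) = √(-99/2)*(-510) = (3*I*√22/2)*(-510) = -765*I*√22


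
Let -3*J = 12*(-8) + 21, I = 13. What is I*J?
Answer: 325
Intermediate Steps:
J = 25 (J = -(12*(-8) + 21)/3 = -(-96 + 21)/3 = -⅓*(-75) = 25)
I*J = 13*25 = 325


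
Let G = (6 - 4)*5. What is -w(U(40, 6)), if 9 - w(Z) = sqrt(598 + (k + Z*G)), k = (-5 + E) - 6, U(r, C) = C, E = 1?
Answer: -9 + 18*sqrt(2) ≈ 16.456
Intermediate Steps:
G = 10 (G = 2*5 = 10)
k = -10 (k = (-5 + 1) - 6 = -4 - 6 = -10)
w(Z) = 9 - sqrt(588 + 10*Z) (w(Z) = 9 - sqrt(598 + (-10 + Z*10)) = 9 - sqrt(598 + (-10 + 10*Z)) = 9 - sqrt(588 + 10*Z))
-w(U(40, 6)) = -(9 - sqrt(588 + 10*6)) = -(9 - sqrt(588 + 60)) = -(9 - sqrt(648)) = -(9 - 18*sqrt(2)) = -9 + 18*sqrt(2)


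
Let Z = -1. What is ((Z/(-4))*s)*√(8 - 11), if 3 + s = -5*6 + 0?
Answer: -33*I*√3/4 ≈ -14.289*I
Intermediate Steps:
s = -33 (s = -3 + (-5*6 + 0) = -3 + (-30 + 0) = -3 - 30 = -33)
((Z/(-4))*s)*√(8 - 11) = (-1/(-4)*(-33))*√(8 - 11) = (-1*(-¼)*(-33))*√(-3) = ((¼)*(-33))*(I*√3) = -33*I*√3/4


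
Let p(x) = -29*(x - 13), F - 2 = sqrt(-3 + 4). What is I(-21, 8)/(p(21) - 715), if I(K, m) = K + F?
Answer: 18/947 ≈ 0.019007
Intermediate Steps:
F = 3 (F = 2 + sqrt(-3 + 4) = 2 + sqrt(1) = 2 + 1 = 3)
p(x) = 377 - 29*x (p(x) = -29*(-13 + x) = 377 - 29*x)
I(K, m) = 3 + K (I(K, m) = K + 3 = 3 + K)
I(-21, 8)/(p(21) - 715) = (3 - 21)/((377 - 29*21) - 715) = -18/((377 - 609) - 715) = -18/(-232 - 715) = -18/(-947) = -1/947*(-18) = 18/947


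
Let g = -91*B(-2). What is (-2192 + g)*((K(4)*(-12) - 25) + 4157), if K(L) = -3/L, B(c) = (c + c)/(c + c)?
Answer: -9453903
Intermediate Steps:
B(c) = 1 (B(c) = (2*c)/((2*c)) = (2*c)*(1/(2*c)) = 1)
g = -91 (g = -91*1 = -91)
(-2192 + g)*((K(4)*(-12) - 25) + 4157) = (-2192 - 91)*((-3/4*(-12) - 25) + 4157) = -2283*((-3*1/4*(-12) - 25) + 4157) = -2283*((-3/4*(-12) - 25) + 4157) = -2283*((9 - 25) + 4157) = -2283*(-16 + 4157) = -2283*4141 = -9453903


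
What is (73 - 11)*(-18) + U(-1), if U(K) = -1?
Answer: -1117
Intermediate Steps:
(73 - 11)*(-18) + U(-1) = (73 - 11)*(-18) - 1 = 62*(-18) - 1 = -1116 - 1 = -1117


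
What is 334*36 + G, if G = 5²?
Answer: 12049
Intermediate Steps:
G = 25
334*36 + G = 334*36 + 25 = 12024 + 25 = 12049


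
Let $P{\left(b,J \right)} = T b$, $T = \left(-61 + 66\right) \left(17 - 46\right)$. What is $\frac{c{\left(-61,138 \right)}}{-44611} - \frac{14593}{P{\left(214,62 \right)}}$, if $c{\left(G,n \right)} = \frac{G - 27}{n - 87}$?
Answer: $\frac{33204155113}{70598245830} \approx 0.47033$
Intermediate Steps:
$T = -145$ ($T = 5 \left(-29\right) = -145$)
$c{\left(G,n \right)} = \frac{-27 + G}{-87 + n}$
$P{\left(b,J \right)} = - 145 b$
$\frac{c{\left(-61,138 \right)}}{-44611} - \frac{14593}{P{\left(214,62 \right)}} = \frac{\frac{1}{-87 + 138} \left(-27 - 61\right)}{-44611} - \frac{14593}{\left(-145\right) 214} = \frac{1}{51} \left(-88\right) \left(- \frac{1}{44611}\right) - \frac{14593}{-31030} = \frac{1}{51} \left(-88\right) \left(- \frac{1}{44611}\right) - - \frac{14593}{31030} = \left(- \frac{88}{51}\right) \left(- \frac{1}{44611}\right) + \frac{14593}{31030} = \frac{88}{2275161} + \frac{14593}{31030} = \frac{33204155113}{70598245830}$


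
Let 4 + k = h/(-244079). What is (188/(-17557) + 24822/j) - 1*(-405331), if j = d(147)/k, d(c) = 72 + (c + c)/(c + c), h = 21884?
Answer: 126363273582849493/312826535219 ≈ 4.0394e+5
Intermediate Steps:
k = -998200/244079 (k = -4 + 21884/(-244079) = -4 + 21884*(-1/244079) = -4 - 21884/244079 = -998200/244079 ≈ -4.0897)
d(c) = 73 (d(c) = 72 + (2*c)/((2*c)) = 72 + (2*c)*(1/(2*c)) = 72 + 1 = 73)
j = -17817767/998200 (j = 73/(-998200/244079) = 73*(-244079/998200) = -17817767/998200 ≈ -17.850)
(188/(-17557) + 24822/j) - 1*(-405331) = (188/(-17557) + 24822/(-17817767/998200)) - 1*(-405331) = (188*(-1/17557) + 24822*(-998200/17817767)) + 405331 = (-188/17557 - 24777320400/17817767) + 405331 = -435018764002996/312826535219 + 405331 = 126363273582849493/312826535219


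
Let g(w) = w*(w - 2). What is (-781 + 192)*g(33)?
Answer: -602547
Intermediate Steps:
g(w) = w*(-2 + w)
(-781 + 192)*g(33) = (-781 + 192)*(33*(-2 + 33)) = -19437*31 = -589*1023 = -602547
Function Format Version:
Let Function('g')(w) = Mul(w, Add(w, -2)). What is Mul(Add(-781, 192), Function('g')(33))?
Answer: -602547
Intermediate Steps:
Function('g')(w) = Mul(w, Add(-2, w))
Mul(Add(-781, 192), Function('g')(33)) = Mul(Add(-781, 192), Mul(33, Add(-2, 33))) = Mul(-589, Mul(33, 31)) = Mul(-589, 1023) = -602547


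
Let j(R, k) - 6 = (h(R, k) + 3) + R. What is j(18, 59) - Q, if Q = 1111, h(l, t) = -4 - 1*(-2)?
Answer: -1086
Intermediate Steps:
h(l, t) = -2 (h(l, t) = -4 + 2 = -2)
j(R, k) = 7 + R (j(R, k) = 6 + ((-2 + 3) + R) = 6 + (1 + R) = 7 + R)
j(18, 59) - Q = (7 + 18) - 1*1111 = 25 - 1111 = -1086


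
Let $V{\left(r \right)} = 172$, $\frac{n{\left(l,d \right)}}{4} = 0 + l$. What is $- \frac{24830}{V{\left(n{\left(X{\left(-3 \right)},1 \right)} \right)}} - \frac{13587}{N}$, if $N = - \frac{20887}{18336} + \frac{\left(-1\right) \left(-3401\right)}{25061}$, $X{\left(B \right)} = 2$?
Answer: $\frac{27958667321953}{2087031574} \approx 13396.0$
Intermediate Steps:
$n{\left(l,d \right)} = 4 l$ ($n{\left(l,d \right)} = 4 \left(0 + l\right) = 4 l$)
$N = - \frac{24267809}{24185184}$ ($N = \left(-20887\right) \frac{1}{18336} + 3401 \cdot \frac{1}{25061} = - \frac{20887}{18336} + \frac{179}{1319} = - \frac{24267809}{24185184} \approx -1.0034$)
$- \frac{24830}{V{\left(n{\left(X{\left(-3 \right)},1 \right)} \right)}} - \frac{13587}{N} = - \frac{24830}{172} - \frac{13587}{- \frac{24267809}{24185184}} = \left(-24830\right) \frac{1}{172} - - \frac{328604095008}{24267809} = - \frac{12415}{86} + \frac{328604095008}{24267809} = \frac{27958667321953}{2087031574}$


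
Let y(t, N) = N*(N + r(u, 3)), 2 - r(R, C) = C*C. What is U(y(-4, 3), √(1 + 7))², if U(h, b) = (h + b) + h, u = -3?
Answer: 584 - 96*√2 ≈ 448.24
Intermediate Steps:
r(R, C) = 2 - C² (r(R, C) = 2 - C*C = 2 - C²)
y(t, N) = N*(-7 + N) (y(t, N) = N*(N + (2 - 1*3²)) = N*(N + (2 - 1*9)) = N*(N + (2 - 9)) = N*(N - 7) = N*(-7 + N))
U(h, b) = b + 2*h (U(h, b) = (b + h) + h = b + 2*h)
U(y(-4, 3), √(1 + 7))² = (√(1 + 7) + 2*(3*(-7 + 3)))² = (√8 + 2*(3*(-4)))² = (2*√2 + 2*(-12))² = (2*√2 - 24)² = (-24 + 2*√2)²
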